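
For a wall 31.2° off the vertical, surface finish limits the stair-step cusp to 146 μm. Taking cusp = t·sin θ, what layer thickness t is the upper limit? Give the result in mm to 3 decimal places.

Layer height = cusp / sin(31.2°) = 0.146 / 0.5180 = 0.282 mm.

0.282 mm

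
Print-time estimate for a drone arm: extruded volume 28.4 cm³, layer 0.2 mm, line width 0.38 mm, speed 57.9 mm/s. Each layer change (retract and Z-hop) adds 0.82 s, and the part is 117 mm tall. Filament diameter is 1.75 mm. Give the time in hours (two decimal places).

Bead cross-section = 0.2 × 0.38, so 0.076 mm².
Total extruded path = 28400/0.076 = 373684.2 mm.
Time extruding: 373684.2 / 57.9 → 6454 s.
Layer count = ceil(117 / 0.2) = 585.
Non-print overhead = 585 × 0.82 = 479.7 s.
Altogether 6454 + 479.7 = 6933.7 s, i.e. 1.93 hours.

1.93 hours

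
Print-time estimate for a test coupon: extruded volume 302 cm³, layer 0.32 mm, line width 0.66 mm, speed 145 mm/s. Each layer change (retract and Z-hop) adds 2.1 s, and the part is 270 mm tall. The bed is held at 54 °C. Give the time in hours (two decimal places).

Line area = 0.32 × 0.66, so 0.2112 mm².
Toolpath length = 302 cm³ / 0.2112 mm² = 302000 / 0.2112 = 1429924.2 mm.
Time extruding: 1429924.2 / 145 → 9861.5 s.
Layers = ⌈270/0.32⌉ = 844.
Z-hop total = 844 × 2.1 = 1772.4 s.
Total = 9861.5 + 1772.4 = 11633.9 s = 3.23 hours.

3.23 hours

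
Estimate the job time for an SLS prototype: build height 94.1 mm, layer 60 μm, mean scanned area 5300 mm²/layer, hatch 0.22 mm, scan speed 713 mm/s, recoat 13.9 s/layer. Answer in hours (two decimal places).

Layers = ⌈94.1/0.06⌉ = 1569.
Scan path per layer: 5300 / 0.22 → 24090.9 mm.
Scan time per layer: 24090.9 / 713 → 33.7881 s.
Time per layer = 33.7881 + 13.9 = 47.6881 s.
Total: 1569 × 47.6881 s = 74822.6289 s → 20.78 hours.

20.78 hours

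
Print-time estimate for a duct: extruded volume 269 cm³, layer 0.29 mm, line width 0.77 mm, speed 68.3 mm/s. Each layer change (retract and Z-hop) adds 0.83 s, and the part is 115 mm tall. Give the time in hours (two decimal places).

4.99 hours

Line area = 0.29 × 0.77, so 0.2233 mm².
Toolpath length = 269 cm³ / 0.2233 mm² = 269000 / 0.2233 = 1204657.4 mm.
Print-move time: 1204657.4 / 68.3 → 17637.7 s.
Number of layers: 115 / 0.29 → 397 (rounded up).
Non-print overhead = 397 × 0.83, so 329.51 s.
Total = 17637.7 + 329.51 = 17967.21 s = 4.99 hours.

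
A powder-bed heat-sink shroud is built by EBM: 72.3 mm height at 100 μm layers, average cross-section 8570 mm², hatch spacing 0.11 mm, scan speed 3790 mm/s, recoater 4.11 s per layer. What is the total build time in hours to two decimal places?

Layer count = ceil(72.3 / 0.1) = 723.
Per-layer scan distance = 8570 / 0.11 = 77909.1 mm.
Per-layer scan time = 77909.1 / 3790 = 20.5565 s.
Per-layer time = 20.5565 + 4.11, so 24.6665 s.
Total: 723 × 24.6665 s = 17833.8795 s → 4.95 hours.

4.95 hours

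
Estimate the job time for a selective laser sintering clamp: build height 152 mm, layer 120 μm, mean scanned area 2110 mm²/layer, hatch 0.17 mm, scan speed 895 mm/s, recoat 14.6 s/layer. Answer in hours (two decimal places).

Layers = ⌈152/0.12⌉ = 1267.
Per-layer scan distance: 2110 / 0.17 → 12411.8 mm.
Laser time per layer = 12411.8 / 895, so 13.8679 s.
Per-layer time = 13.8679 + 14.6, so 28.4679 s.
1267 layers × 28.4679 s/layer = 36068.8293 s, i.e. 10.02 hours.

10.02 hours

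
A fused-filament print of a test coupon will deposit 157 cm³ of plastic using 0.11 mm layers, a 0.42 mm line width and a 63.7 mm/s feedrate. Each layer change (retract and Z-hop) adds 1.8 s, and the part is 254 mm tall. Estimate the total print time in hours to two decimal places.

15.97 hours

Bead cross-section: 0.11 × 0.42 → 0.0462 mm².
Total extruded path = 157000/0.0462 = 3398268.4 mm.
Extrusion time = 3398268.4 / 63.7 = 53348 s.
Layers = ⌈254/0.11⌉ = 2310.
Layer-change overhead = 2310 × 1.8, so 4158 s.
Total = 53348 + 4158 = 57506 s = 15.97 hours.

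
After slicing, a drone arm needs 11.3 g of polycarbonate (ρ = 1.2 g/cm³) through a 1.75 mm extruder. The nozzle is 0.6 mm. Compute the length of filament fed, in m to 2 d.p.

3.91 m

Volume = 11.3 g / 1.2 g·cm⁻³ = 9.4167 cm³ = 9416.7 mm³.
A = π r² = π × 0.875² = 2.4053 mm².
L = V/A = 9416.7/2.4053 = 3914.98 mm → 3.91 m.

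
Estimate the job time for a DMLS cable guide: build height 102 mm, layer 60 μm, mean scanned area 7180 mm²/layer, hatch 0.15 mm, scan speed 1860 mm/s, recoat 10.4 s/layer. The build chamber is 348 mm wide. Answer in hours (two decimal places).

Layer count = ceil(102 / 0.06) = 1700.
Per-layer scan distance: 7180 / 0.15 → 47866.7 mm.
Laser time per layer = 47866.7 / 1860 = 25.7348 s.
Time per layer = 25.7348 + 10.4, so 36.1348 s.
Build time = 1700 × 36.1348 = 61429.16 s = 17.06 hours.

17.06 hours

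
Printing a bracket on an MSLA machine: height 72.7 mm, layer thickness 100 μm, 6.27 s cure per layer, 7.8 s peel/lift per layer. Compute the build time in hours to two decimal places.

2.84 hours

Layer count = ceil(72.7 / 0.1) = 727.
Per-layer time: 6.27 + 7.8 → 14.07 s.
Total = 727 × 14.07 = 10228.89 s = 2.84 hours.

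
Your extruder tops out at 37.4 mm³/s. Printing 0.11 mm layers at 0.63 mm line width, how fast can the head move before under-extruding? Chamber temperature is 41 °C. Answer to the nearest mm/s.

540 mm/s

A: 0.11 × 0.63 → 0.0693 mm².
v_max = Q/A = 37.4/0.0693 = 539.68 mm/s → 540 mm/s.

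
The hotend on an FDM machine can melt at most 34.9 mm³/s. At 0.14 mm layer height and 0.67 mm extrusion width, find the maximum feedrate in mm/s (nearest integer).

Extrusion cross-section = 0.14 × 0.67 = 0.0938 mm².
v_max = Q/A = 34.9/0.0938 = 372.07 mm/s → 372 mm/s.

372 mm/s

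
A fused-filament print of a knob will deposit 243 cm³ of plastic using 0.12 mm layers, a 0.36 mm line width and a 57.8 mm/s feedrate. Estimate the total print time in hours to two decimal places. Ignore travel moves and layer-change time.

Line area = 0.12 × 0.36 = 0.0432 mm².
Toolpath length = 243 cm³ / 0.0432 mm² = 243000 / 0.0432 = 5625000 mm.
Time extruding: 5625000 / 57.8 → 97318.3 s.
Converting: 97318.3 s = 27.03 hours.

27.03 hours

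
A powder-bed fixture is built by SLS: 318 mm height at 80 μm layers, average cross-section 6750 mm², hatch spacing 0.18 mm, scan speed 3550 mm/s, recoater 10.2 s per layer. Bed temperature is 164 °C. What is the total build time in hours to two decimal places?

22.93 hours

Number of layers: 318 / 0.08 → 3975 (rounded up).
Hatch length per layer = 6750 / 0.18, so 37500 mm.
Laser time per layer = 37500 / 3550, so 10.5634 s.
Time per layer = 10.5634 + 10.2, so 20.7634 s.
3975 layers × 20.7634 s/layer = 82534.515 s, i.e. 22.93 hours.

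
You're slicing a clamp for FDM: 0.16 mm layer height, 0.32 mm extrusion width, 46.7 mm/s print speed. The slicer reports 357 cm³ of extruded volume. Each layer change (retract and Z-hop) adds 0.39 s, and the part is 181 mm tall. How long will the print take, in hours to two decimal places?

41.60 hours

Line area: 0.16 × 0.32 → 0.0512 mm².
Total extruded path = 357000/0.0512 = 6972656.3 mm.
Time extruding = 6972656.3 / 46.7, so 149307.4 s.
Layers = ⌈181/0.16⌉ = 1132.
Z-hop total = 1132 × 0.39, so 441.48 s.
Altogether 149307.4 + 441.48 = 149748.88 s, i.e. 41.60 hours.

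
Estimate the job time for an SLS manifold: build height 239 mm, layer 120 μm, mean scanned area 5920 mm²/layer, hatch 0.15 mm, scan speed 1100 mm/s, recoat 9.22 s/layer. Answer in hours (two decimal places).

24.95 hours

Number of layers: 239 / 0.12 → 1992 (rounded up).
Hatch length per layer: 5920 / 0.15 → 39466.7 mm.
Scan time per layer = 39466.7 / 1100, so 35.8788 s.
Layer cycle: 35.8788 + 9.22 → 45.0988 s.
1992 layers × 45.0988 s/layer = 89836.8096 s, i.e. 24.95 hours.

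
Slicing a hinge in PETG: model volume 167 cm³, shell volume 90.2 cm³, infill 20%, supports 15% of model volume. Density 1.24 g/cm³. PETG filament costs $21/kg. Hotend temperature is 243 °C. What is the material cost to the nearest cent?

Infill region: 167 − 90.2 → 76.8 cm³.
Infill volume = 0.20 × 76.8, so 15.36 cm³.
Support = 0.15 × 167, so 25.05 cm³.
Deposited volume = 90.2 + 15.36 + 25.05 = 130.61 cm³.
Mass: 130.61 × 1.24 → 161.9564 g.
At $21/kg: 161.9564/1000 × 21 = $3.40.

$3.40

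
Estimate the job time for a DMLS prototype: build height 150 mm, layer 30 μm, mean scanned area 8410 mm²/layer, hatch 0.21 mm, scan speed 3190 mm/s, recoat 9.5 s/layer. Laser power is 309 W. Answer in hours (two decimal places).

30.63 hours

Layer count = ceil(150 / 0.03) = 5000.
Hatch length per layer: 8410 / 0.21 → 40047.6 mm.
Per-layer scan time: 40047.6 / 3190 → 12.5541 s.
Time per layer = 12.5541 + 9.5 = 22.0541 s.
Total: 5000 × 22.0541 s = 110270.5 s → 30.63 hours.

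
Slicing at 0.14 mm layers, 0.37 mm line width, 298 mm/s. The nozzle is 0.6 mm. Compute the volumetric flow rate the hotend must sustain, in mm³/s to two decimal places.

A: 0.14 × 0.37 → 0.0518 mm².
Volumetric flow = 298 × 0.0518 = 15.44 mm³/s.

15.44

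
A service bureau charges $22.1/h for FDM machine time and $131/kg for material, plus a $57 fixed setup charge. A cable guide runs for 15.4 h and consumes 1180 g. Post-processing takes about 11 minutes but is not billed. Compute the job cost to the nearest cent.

$551.92

Time charge: 22.1 × 15.4 → $340.34.
Feedstock cost = 131 × 1180/1000, so $154.58.
Total = 340.34 + 154.58 + 57 = $551.92.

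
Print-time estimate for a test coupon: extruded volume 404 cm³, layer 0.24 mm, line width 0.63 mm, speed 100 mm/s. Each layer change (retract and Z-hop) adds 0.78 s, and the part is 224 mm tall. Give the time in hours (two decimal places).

Extrusion cross-section: 0.24 × 0.63 → 0.1512 mm².
Total extruded path = 404000/0.1512 = 2671957.7 mm.
Time extruding = 2671957.7 / 100 = 26719.6 s.
Layers = ⌈224/0.24⌉ = 934.
Z-hop total = 934 × 0.78 = 728.52 s.
Total = 26719.6 + 728.52 = 27448.12 s = 7.62 hours.

7.62 hours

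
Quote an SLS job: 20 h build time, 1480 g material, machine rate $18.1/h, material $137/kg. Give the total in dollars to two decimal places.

Time charge = 18.1 × 20 = $362.00.
Material cost = 137 × 1480/1000, so $202.76.
Job cost: 362.00 + 202.76 = $564.76.

$564.76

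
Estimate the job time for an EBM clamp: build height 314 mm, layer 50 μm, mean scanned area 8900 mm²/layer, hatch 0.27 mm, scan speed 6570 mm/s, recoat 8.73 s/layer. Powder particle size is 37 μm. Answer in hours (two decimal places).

23.98 hours

Layers = ⌈314/0.05⌉ = 6280.
Scan path per layer: 8900 / 0.27 → 32963 mm.
Scan time per layer = 32963 / 6570, so 5.0172 s.
Layer cycle: 5.0172 + 8.73 → 13.7472 s.
Build time = 6280 × 13.7472 = 86332.416 s = 23.98 hours.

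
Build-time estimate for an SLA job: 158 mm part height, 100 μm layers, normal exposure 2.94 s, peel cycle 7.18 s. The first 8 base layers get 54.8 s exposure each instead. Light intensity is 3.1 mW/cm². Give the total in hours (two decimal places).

4.56 hours

Layers = ⌈158/0.1⌉ = 1580.
Burn-in layers: 8 × (54.8 + 7.18) → 495.84 s.
Normal layers = 1572 × (2.94 + 7.18) = 15908.64 s.
Sum: 495.84 + 15908.64 = 16404.48 s → 4.56 hours.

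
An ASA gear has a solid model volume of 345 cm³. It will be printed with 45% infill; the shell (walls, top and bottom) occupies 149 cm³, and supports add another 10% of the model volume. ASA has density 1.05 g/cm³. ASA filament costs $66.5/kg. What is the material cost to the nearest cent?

Volume inside the shell = 345 − 149, so 196 cm³.
Infill deposited = 0.45 × 196 = 88.2 cm³.
Support: 0.10 × 345 → 34.5 cm³.
Total extruded = 149 + 88.2 + 34.5, so 271.7 cm³.
Mass = 271.7 × 1.05, so 285.285 g.
At $66.5/kg: 285.285/1000 × 66.5 = $18.97.

$18.97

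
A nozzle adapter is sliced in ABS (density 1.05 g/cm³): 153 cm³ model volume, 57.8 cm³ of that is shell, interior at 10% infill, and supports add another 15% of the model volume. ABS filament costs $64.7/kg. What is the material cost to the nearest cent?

Volume inside the shell = 153 − 57.8 = 95.2 cm³.
Infill volume = 0.10 × 95.2 = 9.52 cm³.
Support = 0.15 × 153 = 22.95 cm³.
Total printed volume: 57.8 + 9.52 + 22.95 → 90.27 cm³.
Mass = 90.27 × 1.05 = 94.7835 g.
Cost = 94.7835 g / 1000 × $64.7/kg = $6.13.

$6.13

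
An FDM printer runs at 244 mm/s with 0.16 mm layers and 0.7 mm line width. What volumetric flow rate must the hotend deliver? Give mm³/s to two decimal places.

A = 0.16 × 0.7, so 0.112 mm².
Q = v·A = 244 × 0.112 = 27.33 mm³/s.

27.33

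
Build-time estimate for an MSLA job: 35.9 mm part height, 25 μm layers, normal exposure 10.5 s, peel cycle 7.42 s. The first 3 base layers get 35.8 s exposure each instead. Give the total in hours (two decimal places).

7.17 hours

Layers = ⌈35.9/0.025⌉ = 1436.
Base layers = 3 × (35.8 + 7.42) = 129.66 s.
Normal layers: 1433 × (10.5 + 7.42) → 25679.36 s.
Total = 129.66 + 25679.36 = 25809.02 s = 7.17 hours.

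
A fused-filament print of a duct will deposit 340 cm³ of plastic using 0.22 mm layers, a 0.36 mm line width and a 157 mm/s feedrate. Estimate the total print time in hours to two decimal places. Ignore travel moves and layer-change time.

Line area = 0.22 × 0.36 = 0.0792 mm².
Total extruded path = 340000/0.0792 = 4292929.3 mm.
Print-move time: 4292929.3 / 157 → 27343.5 s.
Converting: 27343.5 s = 7.60 hours.

7.60 hours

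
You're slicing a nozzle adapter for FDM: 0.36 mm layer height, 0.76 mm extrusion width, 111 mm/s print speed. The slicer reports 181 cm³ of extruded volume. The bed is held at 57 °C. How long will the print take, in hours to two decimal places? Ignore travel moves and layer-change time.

1.66 hours

Bead cross-section = 0.36 × 0.76 = 0.2736 mm².
Path length: 181000 mm³ / 0.2736 mm² → 661549.7 mm.
Time extruding = 661549.7 / 111 = 5959.9 s.
That's 5959.9 s → 1.66 hours.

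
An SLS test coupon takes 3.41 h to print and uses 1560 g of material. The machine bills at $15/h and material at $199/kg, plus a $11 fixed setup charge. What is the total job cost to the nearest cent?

$372.59

Time charge = 15 × 3.41, so $51.15.
Material cost: 199 × 1560/1000 → $310.44.
Adding setup: 51.15 + 310.44 + 11 → $372.59.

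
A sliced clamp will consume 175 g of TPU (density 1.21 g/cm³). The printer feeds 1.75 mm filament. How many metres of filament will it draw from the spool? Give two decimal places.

60.13 m

Extruded volume: 175/1.21 = 144.6281 cm³ (144628.1 mm³).
Cross-section of 1.75 mm filament: π·(1.75/2)² = 2.4053 mm².
Length = 144628.1 / 2.4053 = 60128.92 mm = 60.13 m.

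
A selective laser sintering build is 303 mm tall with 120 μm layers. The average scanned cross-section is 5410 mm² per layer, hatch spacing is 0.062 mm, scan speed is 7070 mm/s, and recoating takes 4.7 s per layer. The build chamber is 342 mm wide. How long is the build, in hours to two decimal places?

Number of layers: 303 / 0.12 → 2525 (rounded up).
Hatch length per layer: 5410 / 0.062 → 87258.1 mm.
Per-layer scan time = 87258.1 / 7070, so 12.342 s.
Layer cycle: 12.342 + 4.7 → 17.042 s.
Build time = 2525 × 17.042 = 43031.05 s = 11.95 hours.

11.95 hours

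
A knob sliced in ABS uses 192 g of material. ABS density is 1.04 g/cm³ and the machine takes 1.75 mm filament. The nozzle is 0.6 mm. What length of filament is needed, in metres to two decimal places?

76.75 m

Volume = 192 g / 1.04 g·cm⁻³ = 184.6154 cm³ = 184615.4 mm³.
Filament cross-section = π × (1.75/2)² = 2.4053 mm².
Length = 184615.4 / 2.4053 = 76753.59 mm = 76.75 m.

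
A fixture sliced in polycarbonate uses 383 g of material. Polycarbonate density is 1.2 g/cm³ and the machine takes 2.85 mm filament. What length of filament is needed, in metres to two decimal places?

50.03 m

Extruded volume: 383/1.2 = 319.1667 cm³ (319166.7 mm³).
Cross-section of 2.85 mm filament: π·(2.85/2)² = 6.3794 mm².
Length = 319166.7 / 6.3794 = 50030.83 mm = 50.03 m.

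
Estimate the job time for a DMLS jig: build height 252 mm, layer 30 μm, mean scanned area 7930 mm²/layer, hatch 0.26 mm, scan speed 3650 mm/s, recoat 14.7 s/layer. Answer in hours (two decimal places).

Layers = ⌈252/0.03⌉ = 8400.
Per-layer scan distance: 7930 / 0.26 → 30500 mm.
Per-layer scan time = 30500 / 3650, so 8.3562 s.
Per-layer time: 8.3562 + 14.7 → 23.0562 s.
Build time = 8400 × 23.0562 = 193672.08 s = 53.80 hours.

53.80 hours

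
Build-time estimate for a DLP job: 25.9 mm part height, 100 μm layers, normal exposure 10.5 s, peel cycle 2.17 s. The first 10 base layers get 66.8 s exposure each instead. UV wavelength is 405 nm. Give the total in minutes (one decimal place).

64.1 minutes

Layers = ⌈25.9/0.1⌉ = 259.
Bottom layers = 10 × (66.8 + 2.17), so 689.7 s.
Remaining layers = 249 × (10.5 + 2.17) = 3154.83 s.
Sum: 689.7 + 3154.83 = 3844.53 s → 64.1 minutes.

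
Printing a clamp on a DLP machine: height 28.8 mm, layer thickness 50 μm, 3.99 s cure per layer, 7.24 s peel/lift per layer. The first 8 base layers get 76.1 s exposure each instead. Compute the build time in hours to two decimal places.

1.96 hours

Layers = ⌈28.8/0.05⌉ = 576.
Bottom layers = 8 × (76.1 + 7.24), so 666.72 s.
Normal layers = 568 × (3.99 + 7.24), so 6378.64 s.
Total = 666.72 + 6378.64 = 7045.36 s = 1.96 hours.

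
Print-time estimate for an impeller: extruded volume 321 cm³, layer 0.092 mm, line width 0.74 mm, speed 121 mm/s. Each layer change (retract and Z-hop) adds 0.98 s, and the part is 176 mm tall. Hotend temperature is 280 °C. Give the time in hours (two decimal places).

Extrusion cross-section = 0.092 × 0.74 = 0.06808 mm².
Path length: 321000 mm³ / 0.06808 mm² → 4715041.1 mm.
Print-move time: 4715041.1 / 121 → 38967.3 s.
Layers = ⌈176/0.092⌉ = 1914.
Z-hop total = 1914 × 0.98 = 1875.72 s.
Altogether 38967.3 + 1875.72 = 40843.02 s, i.e. 11.35 hours.

11.35 hours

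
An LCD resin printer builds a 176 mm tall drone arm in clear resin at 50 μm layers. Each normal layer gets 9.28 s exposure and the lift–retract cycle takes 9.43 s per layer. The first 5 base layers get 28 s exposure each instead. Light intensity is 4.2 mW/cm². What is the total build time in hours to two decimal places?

18.32 hours

Layers = ⌈176/0.05⌉ = 3520.
Burn-in layers: 5 × (28 + 9.43) → 187.15 s.
Regular layers = 3515 × (9.28 + 9.43) = 65765.65 s.
Total = 187.15 + 65765.65 = 65952.8 s = 18.32 hours.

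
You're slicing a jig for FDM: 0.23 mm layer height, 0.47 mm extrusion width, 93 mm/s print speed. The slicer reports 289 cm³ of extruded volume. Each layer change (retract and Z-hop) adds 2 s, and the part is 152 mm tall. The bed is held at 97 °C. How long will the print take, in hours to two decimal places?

8.35 hours

Bead cross-section = 0.23 × 0.47 = 0.1081 mm².
Total extruded path = 289000/0.1081 = 2673450.5 mm.
Extrusion time = 2673450.5 / 93, so 28746.8 s.
Layers = ⌈152/0.23⌉ = 661.
Non-print overhead: 661 × 2 → 1322 s.
Total = 28746.8 + 1322 = 30068.8 s = 8.35 hours.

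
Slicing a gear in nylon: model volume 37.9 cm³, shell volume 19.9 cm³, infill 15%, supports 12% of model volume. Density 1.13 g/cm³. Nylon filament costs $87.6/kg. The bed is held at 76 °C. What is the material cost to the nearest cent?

$2.69

Interior volume = 37.9 − 19.9, so 18 cm³.
Deposited infill = 0.15 × 18 = 2.7 cm³.
Support = 0.12 × 37.9, so 4.548 cm³.
Total printed volume: 19.9 + 2.7 + 4.548 → 27.148 cm³.
Mass = 27.148 × 1.13, so 30.67724 g.
Cost = 30.67724 g / 1000 × $87.6/kg = $2.69.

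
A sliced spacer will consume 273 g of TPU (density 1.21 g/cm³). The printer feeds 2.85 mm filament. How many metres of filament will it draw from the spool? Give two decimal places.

Extruded volume: 273/1.21 = 225.6198 cm³ (225619.8 mm³).
A = π r² = π × 1.425² = 6.3794 mm².
L = V/A = 225619.8/6.3794 = 35366.93 mm → 35.37 m.

35.37 m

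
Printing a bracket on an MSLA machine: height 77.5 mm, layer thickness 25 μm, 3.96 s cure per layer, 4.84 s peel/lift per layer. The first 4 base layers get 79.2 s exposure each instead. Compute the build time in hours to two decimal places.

7.66 hours

Number of layers: 77.5 / 0.025 → 3100 (rounded up).
Bottom layers = 4 × (79.2 + 4.84), so 336.16 s.
Remaining layers = 3096 × (3.96 + 4.84), so 27244.8 s.
Total = 336.16 + 27244.8 = 27580.96 s = 7.66 hours.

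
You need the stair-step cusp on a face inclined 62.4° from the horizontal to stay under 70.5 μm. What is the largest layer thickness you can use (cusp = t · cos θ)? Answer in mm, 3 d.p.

Layer height = cusp / cos(62.4°) = 0.0705 / 0.4633 = 0.152 mm.

0.152 mm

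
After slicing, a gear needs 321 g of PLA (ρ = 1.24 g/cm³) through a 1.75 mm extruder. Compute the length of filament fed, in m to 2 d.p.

Extruded volume: 321/1.24 = 258.871 cm³ (258871 mm³).
Cross-section of 1.75 mm filament: π·(1.75/2)² = 2.4053 mm².
Length = 258871 / 2.4053 = 107625.24 mm = 107.63 m.

107.63 m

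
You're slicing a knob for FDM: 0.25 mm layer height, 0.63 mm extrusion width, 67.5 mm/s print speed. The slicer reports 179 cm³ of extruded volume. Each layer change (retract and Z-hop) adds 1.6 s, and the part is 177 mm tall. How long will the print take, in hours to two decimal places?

Bead cross-section: 0.25 × 0.63 → 0.1575 mm².
Toolpath length = 179 cm³ / 0.1575 mm² = 179000 / 0.1575 = 1136507.9 mm.
Time extruding = 1136507.9 / 67.5 = 16837.2 s.
Layers = ⌈177/0.25⌉ = 708.
Layer-change overhead = 708 × 1.6 = 1132.8 s.
Total = 16837.2 + 1132.8 = 17970 s = 4.99 hours.

4.99 hours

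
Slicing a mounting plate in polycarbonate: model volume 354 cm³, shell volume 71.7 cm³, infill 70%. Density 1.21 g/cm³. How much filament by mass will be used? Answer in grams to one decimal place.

Volume inside the shell = 354 − 71.7 = 282.3 cm³.
Infill deposited = 0.70 × 282.3 = 197.61 cm³.
Total printed volume: 71.7 + 197.61 → 269.31 cm³.
Mass = 269.31 × 1.21, so 325.8651 g.

325.9 g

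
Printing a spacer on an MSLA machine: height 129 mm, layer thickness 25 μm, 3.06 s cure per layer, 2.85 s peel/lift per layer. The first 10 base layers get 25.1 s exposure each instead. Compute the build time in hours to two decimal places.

Number of layers: 129 / 0.025 → 5160 (rounded up).
Bottom layers: 10 × (25.1 + 2.85) → 279.5 s.
Normal layers = 5150 × (3.06 + 2.85) = 30436.5 s.
Sum: 279.5 + 30436.5 = 30716 s → 8.53 hours.

8.53 hours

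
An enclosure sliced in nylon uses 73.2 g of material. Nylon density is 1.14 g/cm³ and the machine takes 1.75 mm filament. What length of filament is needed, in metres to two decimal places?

Extruded volume: 73.2/1.14 = 64.2105 cm³ (64210.5 mm³).
Filament cross-section = π × (1.75/2)² = 2.4053 mm².
L = V/A = 64210.5/2.4053 = 26695.42 mm → 26.70 m.

26.70 m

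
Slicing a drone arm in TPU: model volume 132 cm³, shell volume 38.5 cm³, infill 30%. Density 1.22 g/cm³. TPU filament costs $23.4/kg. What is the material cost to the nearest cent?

Interior volume = 132 − 38.5, so 93.5 cm³.
Infill volume = 0.30 × 93.5 = 28.05 cm³.
Total printed volume: 38.5 + 28.05 → 66.55 cm³.
Mass = 66.55 × 1.22 = 81.191 g.
Cost = 81.191 g / 1000 × $23.4/kg = $1.90.

$1.90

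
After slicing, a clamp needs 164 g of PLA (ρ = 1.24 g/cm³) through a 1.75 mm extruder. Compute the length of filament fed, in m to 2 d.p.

54.99 m

Extruded volume: 164/1.24 = 132.2581 cm³ (132258.1 mm³).
Cross-section of 1.75 mm filament: π·(1.75/2)² = 2.4053 mm².
L = V/A = 132258.1/2.4053 = 54986.11 mm → 54.99 m.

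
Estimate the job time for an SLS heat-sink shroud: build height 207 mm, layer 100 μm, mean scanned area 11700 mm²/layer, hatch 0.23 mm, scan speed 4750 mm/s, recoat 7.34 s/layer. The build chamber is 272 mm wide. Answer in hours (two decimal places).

10.38 hours

Number of layers: 207 / 0.1 → 2070 (rounded up).
Scan path per layer: 11700 / 0.23 → 50869.6 mm.
Scan time per layer = 50869.6 / 4750 = 10.7094 s.
Time per layer = 10.7094 + 7.34 = 18.0494 s.
Build time = 2070 × 18.0494 = 37362.258 s = 10.38 hours.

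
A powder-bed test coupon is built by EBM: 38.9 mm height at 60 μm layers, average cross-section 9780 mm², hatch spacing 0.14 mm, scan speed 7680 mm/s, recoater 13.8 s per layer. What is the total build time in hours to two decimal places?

Layer count = ceil(38.9 / 0.06) = 649.
Per-layer scan distance = 9780 / 0.14, so 69857.1 mm.
Scan time per layer = 69857.1 / 7680 = 9.096 s.
Per-layer time: 9.096 + 13.8 → 22.896 s.
Build time = 649 × 22.896 = 14859.504 s = 4.13 hours.

4.13 hours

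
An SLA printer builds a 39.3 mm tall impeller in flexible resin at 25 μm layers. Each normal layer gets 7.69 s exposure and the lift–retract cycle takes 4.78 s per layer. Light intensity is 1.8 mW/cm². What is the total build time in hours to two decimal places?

Layers = ⌈39.3/0.025⌉ = 1572.
Cycle time = 7.69 + 4.78, so 12.47 s.
Total = 1572 × 12.47 = 19602.84 s = 5.45 hours.

5.45 hours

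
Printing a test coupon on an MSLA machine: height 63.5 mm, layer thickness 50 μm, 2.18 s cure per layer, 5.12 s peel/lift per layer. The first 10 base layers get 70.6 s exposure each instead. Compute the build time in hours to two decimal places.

2.77 hours

Layer count = ceil(63.5 / 0.05) = 1270.
Burn-in layers = 10 × (70.6 + 5.12) = 757.2 s.
Regular layers = 1260 × (2.18 + 5.12), so 9198 s.
Total = 757.2 + 9198 = 9955.2 s = 2.77 hours.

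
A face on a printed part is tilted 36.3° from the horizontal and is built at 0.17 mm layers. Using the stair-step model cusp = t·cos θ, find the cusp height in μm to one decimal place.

137.0 μm

Cusp = layer height × cos(36.3°) = 0.17 × 0.8059 = 0.137003 mm = 137.0 μm.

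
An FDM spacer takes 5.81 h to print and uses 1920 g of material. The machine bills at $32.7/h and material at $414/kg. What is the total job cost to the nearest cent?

Time charge = 32.7 × 5.81 = $189.987.
Material charge = 414 × 1920/1000 = $794.88.
Total = 189.987 + 794.88 = 984.867 ≈ $984.87.

$984.87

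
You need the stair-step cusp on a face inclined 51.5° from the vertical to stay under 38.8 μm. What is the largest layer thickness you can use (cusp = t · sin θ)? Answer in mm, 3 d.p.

0.050 mm

Layer height = cusp / sin(51.5°) = 0.0388 / 0.7826 = 0.050 mm.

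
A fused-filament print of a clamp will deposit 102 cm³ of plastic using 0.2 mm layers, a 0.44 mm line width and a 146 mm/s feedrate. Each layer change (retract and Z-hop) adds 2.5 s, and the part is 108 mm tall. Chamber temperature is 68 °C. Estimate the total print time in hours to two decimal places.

2.58 hours

Bead cross-section: 0.2 × 0.44 → 0.088 mm².
Total extruded path = 102000/0.088 = 1159090.9 mm.
Print-move time = 1159090.9 / 146 = 7939 s.
Layers = ⌈108/0.2⌉ = 540.
Non-print overhead: 540 × 2.5 → 1350 s.
Total = 7939 + 1350 = 9289 s = 2.58 hours.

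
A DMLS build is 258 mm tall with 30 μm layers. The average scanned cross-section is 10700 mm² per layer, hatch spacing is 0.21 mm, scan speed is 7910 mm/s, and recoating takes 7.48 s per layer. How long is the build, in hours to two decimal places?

33.26 hours

Layer count = ceil(258 / 0.03) = 8600.
Hatch length per layer = 10700 / 0.21, so 50952.4 mm.
Laser time per layer = 50952.4 / 7910 = 6.4415 s.
Time per layer = 6.4415 + 7.48, so 13.9215 s.
8600 layers × 13.9215 s/layer = 119724.9 s, i.e. 33.26 hours.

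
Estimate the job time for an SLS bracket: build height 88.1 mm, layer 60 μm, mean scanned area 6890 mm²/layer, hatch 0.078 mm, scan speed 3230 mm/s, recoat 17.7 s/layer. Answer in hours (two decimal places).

Layer count = ceil(88.1 / 0.06) = 1469.
Hatch length per layer = 6890 / 0.078 = 88333.3 mm.
Per-layer scan time = 88333.3 / 3230 = 27.3478 s.
Per-layer time: 27.3478 + 17.7 → 45.0478 s.
Total: 1469 × 45.0478 s = 66175.2182 s → 18.38 hours.

18.38 hours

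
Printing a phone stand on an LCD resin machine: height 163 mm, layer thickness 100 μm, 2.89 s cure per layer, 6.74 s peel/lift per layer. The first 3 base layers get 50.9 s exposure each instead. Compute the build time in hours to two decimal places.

4.40 hours

Layer count = ceil(163 / 0.1) = 1630.
Burn-in layers = 3 × (50.9 + 6.74) = 172.92 s.
Normal layers = 1627 × (2.89 + 6.74), so 15668.01 s.
Sum: 172.92 + 15668.01 = 15840.93 s → 4.40 hours.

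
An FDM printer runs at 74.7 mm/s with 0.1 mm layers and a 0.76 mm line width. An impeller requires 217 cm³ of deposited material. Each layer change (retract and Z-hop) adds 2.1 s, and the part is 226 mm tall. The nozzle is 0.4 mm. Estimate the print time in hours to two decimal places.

11.94 hours

Bead cross-section = 0.1 × 0.76, so 0.076 mm².
Path length: 217000 mm³ / 0.076 mm² → 2855263.2 mm.
Time extruding = 2855263.2 / 74.7 = 38223.1 s.
Layers = ⌈226/0.1⌉ = 2260.
Non-print overhead = 2260 × 2.1, so 4746 s.
Total = 38223.1 + 4746 = 42969.1 s = 11.94 hours.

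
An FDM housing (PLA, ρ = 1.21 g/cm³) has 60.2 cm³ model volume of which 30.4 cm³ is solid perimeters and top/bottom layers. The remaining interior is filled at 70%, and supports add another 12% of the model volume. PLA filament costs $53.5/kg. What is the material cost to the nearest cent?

$3.79

Infill region = 60.2 − 30.4 = 29.8 cm³.
Infill deposited: 0.70 × 29.8 → 20.86 cm³.
Support: 0.12 × 60.2 → 7.224 cm³.
Deposited volume = 30.4 + 20.86 + 7.224 = 58.484 cm³.
Mass = 58.484 × 1.21 = 70.76564 g.
Cost = 70.76564 g / 1000 × $53.5/kg = $3.79.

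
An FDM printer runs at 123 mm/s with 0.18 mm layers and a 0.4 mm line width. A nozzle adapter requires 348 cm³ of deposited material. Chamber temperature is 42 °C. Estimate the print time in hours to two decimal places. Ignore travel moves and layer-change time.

Line area = 0.18 × 0.4 = 0.072 mm².
Total extruded path = 348000/0.072 = 4833333.3 mm.
Extrusion time = 4833333.3 / 123, so 39295.4 s.
Converting: 39295.4 s = 10.92 hours.

10.92 hours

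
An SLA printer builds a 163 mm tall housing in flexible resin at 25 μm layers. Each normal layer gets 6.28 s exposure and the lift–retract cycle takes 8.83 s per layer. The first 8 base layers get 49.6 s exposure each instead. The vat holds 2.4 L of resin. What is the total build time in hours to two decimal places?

27.46 hours

Layer count = ceil(163 / 0.025) = 6520.
Burn-in layers: 8 × (49.6 + 8.83) → 467.44 s.
Remaining layers = 6512 × (6.28 + 8.83) = 98396.32 s.
Total = 467.44 + 98396.32 = 98863.76 s = 27.46 hours.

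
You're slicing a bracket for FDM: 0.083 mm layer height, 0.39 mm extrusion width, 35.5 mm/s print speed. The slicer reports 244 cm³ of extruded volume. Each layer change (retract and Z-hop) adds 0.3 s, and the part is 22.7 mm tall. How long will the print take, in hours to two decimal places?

Line area = 0.083 × 0.39 = 0.03237 mm².
Path length: 244000 mm³ / 0.03237 mm² → 7537843.7 mm.
Extrusion time = 7537843.7 / 35.5, so 212333.6 s.
Layers = ⌈22.7/0.083⌉ = 274.
Non-print overhead = 274 × 0.3, so 82.2 s.
Total = 212333.6 + 82.2 = 212415.8 s = 59.00 hours.

59.00 hours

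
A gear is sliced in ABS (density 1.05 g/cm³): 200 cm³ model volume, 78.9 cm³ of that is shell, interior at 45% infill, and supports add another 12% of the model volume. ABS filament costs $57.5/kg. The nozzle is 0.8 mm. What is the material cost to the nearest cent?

$9.50

Interior volume = 200 − 78.9 = 121.1 cm³.
Deposited infill = 0.45 × 121.1 = 54.495 cm³.
Support: 0.12 × 200 → 24 cm³.
Total extruded = 78.9 + 54.495 + 24 = 157.395 cm³.
Mass = 157.395 × 1.05, so 165.26475 g.
At $57.5/kg: 165.26475/1000 × 57.5 = $9.50.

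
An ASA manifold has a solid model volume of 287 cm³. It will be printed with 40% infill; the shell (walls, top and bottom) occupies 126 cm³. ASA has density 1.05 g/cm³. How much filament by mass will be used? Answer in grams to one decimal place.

Volume inside the shell = 287 − 126, so 161 cm³.
Infill volume = 0.40 × 161, so 64.4 cm³.
Total extruded = 126 + 64.4 = 190.4 cm³.
Mass = 190.4 × 1.05, so 199.92 g.

199.9 g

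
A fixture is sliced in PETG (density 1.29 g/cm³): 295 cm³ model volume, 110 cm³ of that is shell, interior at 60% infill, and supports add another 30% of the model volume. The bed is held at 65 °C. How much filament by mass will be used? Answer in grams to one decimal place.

Interior volume = 295 − 110 = 185 cm³.
Deposited infill: 0.60 × 185 → 111 cm³.
Support = 0.30 × 295, so 88.5 cm³.
Total extruded = 110 + 111 + 88.5 = 309.5 cm³.
Mass: 309.5 × 1.29 → 399.255 g.

399.3 g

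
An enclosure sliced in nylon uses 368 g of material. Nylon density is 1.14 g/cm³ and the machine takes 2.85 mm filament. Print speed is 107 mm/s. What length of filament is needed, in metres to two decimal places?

Extruded volume: 368/1.14 = 322.807 cm³ (322807 mm³).
A = π r² = π × 1.425² = 6.3794 mm².
L = V/A = 322807/6.3794 = 50601.47 mm → 50.60 m.

50.60 m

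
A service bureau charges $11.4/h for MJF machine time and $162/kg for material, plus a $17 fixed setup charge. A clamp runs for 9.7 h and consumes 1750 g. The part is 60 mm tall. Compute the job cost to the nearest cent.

$411.08

Time charge: 11.4 × 9.7 → $110.58.
Material cost: 162 × 1750/1000 → $283.50.
Adding setup: 110.58 + 283.50 + 17 → $411.08.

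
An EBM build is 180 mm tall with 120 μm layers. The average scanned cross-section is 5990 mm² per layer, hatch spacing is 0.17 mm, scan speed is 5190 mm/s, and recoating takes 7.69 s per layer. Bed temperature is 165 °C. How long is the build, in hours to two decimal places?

6.03 hours

Layers = ⌈180/0.12⌉ = 1500.
Per-layer scan distance = 5990 / 0.17 = 35235.3 mm.
Per-layer scan time: 35235.3 / 5190 → 6.7891 s.
Time per layer = 6.7891 + 7.69, so 14.4791 s.
Total: 1500 × 14.4791 s = 21718.65 s → 6.03 hours.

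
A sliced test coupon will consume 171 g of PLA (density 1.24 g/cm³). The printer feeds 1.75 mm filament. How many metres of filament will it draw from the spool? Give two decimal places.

Extruded volume: 171/1.24 = 137.9032 cm³ (137903.2 mm³).
A = π r² = π × 0.875² = 2.4053 mm².
L = V/A = 137903.2/2.4053 = 57333.06 mm → 57.33 m.

57.33 m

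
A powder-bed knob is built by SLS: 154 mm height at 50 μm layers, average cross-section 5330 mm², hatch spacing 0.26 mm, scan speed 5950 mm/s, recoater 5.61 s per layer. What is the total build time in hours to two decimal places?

7.75 hours

Layer count = ceil(154 / 0.05) = 3080.
Per-layer scan distance: 5330 / 0.26 → 20500 mm.
Per-layer scan time = 20500 / 5950 = 3.4454 s.
Per-layer time = 3.4454 + 5.61 = 9.0554 s.
Build time = 3080 × 9.0554 = 27890.632 s = 7.75 hours.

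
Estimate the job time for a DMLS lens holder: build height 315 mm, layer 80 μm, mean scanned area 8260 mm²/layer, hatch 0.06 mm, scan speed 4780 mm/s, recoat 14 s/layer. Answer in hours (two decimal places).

46.82 hours

Layers = ⌈315/0.08⌉ = 3938.
Scan path per layer = 8260 / 0.06, so 137666.7 mm.
Per-layer scan time: 137666.7 / 4780 → 28.8006 s.
Per-layer time: 28.8006 + 14 → 42.8006 s.
3938 layers × 42.8006 s/layer = 168548.7628 s, i.e. 46.82 hours.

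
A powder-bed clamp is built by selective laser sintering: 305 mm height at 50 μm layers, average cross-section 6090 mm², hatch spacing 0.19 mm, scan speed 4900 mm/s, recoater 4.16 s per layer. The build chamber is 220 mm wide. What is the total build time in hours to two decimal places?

18.13 hours

Layer count = ceil(305 / 0.05) = 6100.
Per-layer scan distance: 6090 / 0.19 → 32052.6 mm.
Scan time per layer: 32052.6 / 4900 → 6.5413 s.
Time per layer: 6.5413 + 4.16 → 10.7013 s.
Total: 6100 × 10.7013 s = 65277.93 s → 18.13 hours.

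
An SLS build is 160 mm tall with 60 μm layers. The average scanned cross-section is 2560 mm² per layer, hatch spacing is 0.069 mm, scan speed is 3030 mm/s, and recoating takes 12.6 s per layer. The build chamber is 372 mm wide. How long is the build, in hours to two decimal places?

Layers = ⌈160/0.06⌉ = 2667.
Scan path per layer = 2560 / 0.069 = 37101.4 mm.
Scan time per layer = 37101.4 / 3030, so 12.2447 s.
Per-layer time = 12.2447 + 12.6 = 24.8447 s.
Build time = 2667 × 24.8447 = 66260.8149 s = 18.41 hours.

18.41 hours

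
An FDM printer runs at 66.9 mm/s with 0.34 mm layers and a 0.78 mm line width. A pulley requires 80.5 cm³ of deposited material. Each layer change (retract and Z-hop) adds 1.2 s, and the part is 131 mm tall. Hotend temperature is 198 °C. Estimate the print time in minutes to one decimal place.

83.3 minutes

Line area: 0.34 × 0.78 → 0.2652 mm².
Path length: 80500 mm³ / 0.2652 mm² → 303544.5 mm.
Extrusion time = 303544.5 / 66.9, so 4537.3 s.
Layer count = ceil(131 / 0.34) = 386.
Layer-change overhead: 386 × 1.2 → 463.2 s.
Altogether 4537.3 + 463.2 = 5000.5 s, i.e. 83.3 minutes.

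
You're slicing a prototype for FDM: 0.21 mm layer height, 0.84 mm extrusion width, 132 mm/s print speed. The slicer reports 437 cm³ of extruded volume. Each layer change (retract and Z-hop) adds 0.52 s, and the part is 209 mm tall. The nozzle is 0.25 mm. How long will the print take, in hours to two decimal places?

5.36 hours

Bead cross-section = 0.21 × 0.84 = 0.1764 mm².
Path length: 437000 mm³ / 0.1764 mm² → 2477324.3 mm.
Time extruding: 2477324.3 / 132 → 18767.6 s.
Layer count = ceil(209 / 0.21) = 996.
Layer-change overhead = 996 × 0.52, so 517.92 s.
Total = 18767.6 + 517.92 = 19285.52 s = 5.36 hours.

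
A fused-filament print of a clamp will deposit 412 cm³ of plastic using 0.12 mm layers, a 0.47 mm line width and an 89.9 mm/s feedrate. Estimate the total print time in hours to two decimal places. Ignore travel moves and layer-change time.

22.57 hours

Line area = 0.12 × 0.47 = 0.0564 mm².
Toolpath length = 412 cm³ / 0.0564 mm² = 412000 / 0.0564 = 7304964.5 mm.
Time extruding: 7304964.5 / 89.9 → 81256.6 s.
That's 81256.6 s → 22.57 hours.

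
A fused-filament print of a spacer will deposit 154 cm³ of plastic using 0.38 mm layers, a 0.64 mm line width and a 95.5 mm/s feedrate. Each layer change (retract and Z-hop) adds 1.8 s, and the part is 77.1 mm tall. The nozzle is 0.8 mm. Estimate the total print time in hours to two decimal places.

Extrusion cross-section: 0.38 × 0.64 → 0.2432 mm².
Total extruded path = 154000/0.2432 = 633223.7 mm.
Extrusion time = 633223.7 / 95.5 = 6630.6 s.
Layers = ⌈77.1/0.38⌉ = 203.
Non-print overhead: 203 × 1.8 → 365.4 s.
Total = 6630.6 + 365.4 = 6996 s = 1.94 hours.

1.94 hours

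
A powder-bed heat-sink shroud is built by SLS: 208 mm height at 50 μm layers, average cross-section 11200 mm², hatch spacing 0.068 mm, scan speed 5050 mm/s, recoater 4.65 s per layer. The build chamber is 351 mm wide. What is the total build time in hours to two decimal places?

Number of layers: 208 / 0.05 → 4160 (rounded up).
Per-layer scan distance = 11200 / 0.068, so 164705.9 mm.
Scan time per layer = 164705.9 / 5050, so 32.615 s.
Per-layer time = 32.615 + 4.65 = 37.265 s.
4160 layers × 37.265 s/layer = 155022.4 s, i.e. 43.06 hours.

43.06 hours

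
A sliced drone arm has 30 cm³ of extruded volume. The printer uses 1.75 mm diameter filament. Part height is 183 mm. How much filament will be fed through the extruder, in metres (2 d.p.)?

A = π r² = π × 0.875² = 2.4053 mm².
Length = 30 cm³ / 2.4053 mm² = 30000 / 2.4053 = 12472.46 mm = 12.47 m.

12.47 m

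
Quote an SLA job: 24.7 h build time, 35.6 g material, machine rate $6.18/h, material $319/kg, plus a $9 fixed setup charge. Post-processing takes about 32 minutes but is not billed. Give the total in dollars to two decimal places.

Time charge = 6.18 × 24.7, so $152.646.
Material cost: 319 × 35.6/1000 → $11.3564.
Total = 152.646 + 11.3564 + 9 = 173.0024 ≈ $173.00.

$173.00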